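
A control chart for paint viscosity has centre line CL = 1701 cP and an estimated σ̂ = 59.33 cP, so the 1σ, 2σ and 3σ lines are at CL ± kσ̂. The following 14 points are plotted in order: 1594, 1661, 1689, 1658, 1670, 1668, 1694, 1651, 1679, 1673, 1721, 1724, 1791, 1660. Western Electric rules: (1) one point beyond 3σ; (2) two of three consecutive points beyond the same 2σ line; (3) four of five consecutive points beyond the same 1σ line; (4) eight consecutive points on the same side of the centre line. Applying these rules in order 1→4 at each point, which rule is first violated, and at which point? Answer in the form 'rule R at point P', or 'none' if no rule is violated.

rule 4 at point 8

Zone of each point (C = within 1σ̂, B = 1σ̂–2σ̂, A = 2σ̂–3σ̂, * = beyond 3σ̂; sign = side of CL): 1:-B, 2:-C, 3:-C, 4:-C, 5:-C, 6:-C, 7:-C, 8:-C, 9:-C, 10:-C, 11:+C, 12:+C, 13:+B, 14:-C
Rule 4 (eight consecutive points on the same side of the centre line) is satisfied at point 8.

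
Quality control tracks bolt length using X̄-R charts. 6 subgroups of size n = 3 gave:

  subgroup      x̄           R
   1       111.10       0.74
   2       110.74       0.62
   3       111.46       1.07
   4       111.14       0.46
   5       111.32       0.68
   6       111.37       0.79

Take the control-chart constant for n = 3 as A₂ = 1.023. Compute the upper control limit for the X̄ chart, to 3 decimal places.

111.932

X̄̄ = (111.10 + 110.74 + 111.46 + 111.14 + 111.32 + 111.37) / 6 = 667.1300 / 6 = 111.1883
R̄ = (0.74 + 0.62 + 1.07 + 0.46 + 0.68 + 0.79) / 6 = 4.3600 / 6 = 0.7267
UCL = X̄̄ + A₂·R̄ = 111.1883 + 1.023 × 0.7267 = 111.9317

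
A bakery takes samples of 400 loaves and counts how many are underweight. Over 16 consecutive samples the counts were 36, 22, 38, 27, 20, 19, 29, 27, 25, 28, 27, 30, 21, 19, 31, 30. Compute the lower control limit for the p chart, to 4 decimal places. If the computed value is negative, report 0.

0.0295

p̄ = Σdᵢ / (k·n) = 429 / (16 × 400) = 0.06703
LCL = p̄ − 3·√(p̄(1−p̄)/n) = 0.06703 − 3 × 0.01250 = 0.02952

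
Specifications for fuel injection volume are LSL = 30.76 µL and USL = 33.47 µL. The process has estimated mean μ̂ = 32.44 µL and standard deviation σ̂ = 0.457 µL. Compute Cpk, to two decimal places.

Cpu = (USL − μ̂) / (3σ̂) = (33.47 − 32.44) / (3 × 0.457) = 0.7513; Cpl = (μ̂ − LSL) / (3σ̂) = (32.44 − 30.76) / (3 × 0.457) = 1.2254; Cpk = min(Cpu, Cpl) = 0.7513

0.75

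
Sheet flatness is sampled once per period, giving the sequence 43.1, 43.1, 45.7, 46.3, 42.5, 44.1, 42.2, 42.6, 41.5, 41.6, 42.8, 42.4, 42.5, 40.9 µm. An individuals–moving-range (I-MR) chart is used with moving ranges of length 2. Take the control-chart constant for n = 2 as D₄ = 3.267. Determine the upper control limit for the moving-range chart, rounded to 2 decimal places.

3.87

Moving ranges: 0.0, 2.6, 0.6, 3.8, 1.6, 1.9, 0.4, 1.1, 0.1, 1.2, 0.4, 0.1, 1.6; M̄R̄ = 15.4000 / 13 = 1.1846
UCL_MR = D₄·M̄R̄ = 3.267 × 1.1846 = 3.8701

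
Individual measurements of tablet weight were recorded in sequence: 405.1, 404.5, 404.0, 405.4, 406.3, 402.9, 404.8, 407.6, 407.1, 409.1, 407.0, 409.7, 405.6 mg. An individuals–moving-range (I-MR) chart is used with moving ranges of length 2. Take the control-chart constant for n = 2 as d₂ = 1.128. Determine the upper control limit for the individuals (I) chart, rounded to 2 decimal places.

411.16

X̄ = (405.1 + 404.5 + 404.0 + 405.4 + 406.3 + 402.9 + 404.8 + 407.6 + 407.1 + 409.1 + 407.0 + 409.7 + 405.6) / 13 = 406.0846
Moving ranges: 0.6, 0.5, 1.4, 0.9, 3.4, 1.9, 2.8, 0.5, 2.0, 2.1, 2.7, 4.1; M̄R̄ = 22.9000 / 12 = 1.9083
UCL = X̄ + 3·M̄R̄/d₂ = 406.0846 + 3 × 1.9083 / 1.128 = 411.1600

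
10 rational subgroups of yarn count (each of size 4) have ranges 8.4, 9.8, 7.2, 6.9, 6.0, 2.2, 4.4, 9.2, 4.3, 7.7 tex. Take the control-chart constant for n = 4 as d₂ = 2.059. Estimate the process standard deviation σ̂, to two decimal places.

3.21

R̄ = (8.4 + 9.8 + 7.2 + 6.9 + 6.0 + 2.2 + 4.4 + 9.2 + 4.3 + 7.7) / 10 = 6.6100
σ̂ = R̄ / d₂ = 6.6100 / 2.059 = 3.2103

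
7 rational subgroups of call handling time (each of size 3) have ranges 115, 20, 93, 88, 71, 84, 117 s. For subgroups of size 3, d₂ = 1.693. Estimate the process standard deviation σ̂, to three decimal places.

49.616

R̄ = (115 + 20 + 93 + 88 + 71 + 84 + 117) / 7 = 84.0000
σ̂ = R̄ / d₂ = 84.0000 / 1.693 = 49.6161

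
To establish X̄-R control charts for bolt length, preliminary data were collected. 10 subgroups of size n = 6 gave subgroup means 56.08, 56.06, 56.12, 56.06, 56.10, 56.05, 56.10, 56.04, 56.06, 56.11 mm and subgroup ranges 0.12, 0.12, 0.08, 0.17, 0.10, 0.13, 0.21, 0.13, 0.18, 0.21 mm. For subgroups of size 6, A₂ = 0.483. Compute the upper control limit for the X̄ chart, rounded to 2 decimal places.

X̄̄ = (56.08 + 56.06 + 56.12 + 56.06 + 56.10 + 56.05 + 56.10 + 56.04 + 56.06 + 56.11) / 10 = 560.7800 / 10 = 56.0780
R̄ = (0.12 + 0.12 + 0.08 + 0.17 + 0.10 + 0.13 + 0.21 + 0.13 + 0.18 + 0.21) / 10 = 1.4500 / 10 = 0.1450
UCL = X̄̄ + A₂·R̄ = 56.0780 + 0.483 × 0.1450 = 56.1480

56.15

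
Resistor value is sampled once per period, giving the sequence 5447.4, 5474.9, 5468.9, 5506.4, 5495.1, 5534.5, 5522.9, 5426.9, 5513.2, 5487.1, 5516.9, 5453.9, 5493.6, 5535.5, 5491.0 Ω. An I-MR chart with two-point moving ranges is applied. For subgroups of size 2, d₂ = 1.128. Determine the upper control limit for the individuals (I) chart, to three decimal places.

X̄ = (5447.4 + 5474.9 + 5468.9 + 5506.4 + 5495.1 + 5534.5 + 5522.9 + 5426.9 + 5513.2 + 5487.1 + 5516.9 + 5453.9 + 5493.6 + 5535.5 + 5491.0) / 15 = 5491.2133
Moving ranges: 27.5, 6.0, 37.5, 11.3, 39.4, 11.6, 96.0, 86.3, 26.1, 29.8, 63.0, 39.7, 41.9, 44.5; M̄R̄ = 560.6000 / 14 = 40.0429
UCL = X̄ + 3·M̄R̄/d₂ = 5491.2133 + 3 × 40.0429 / 1.128 = 5597.7103

5597.710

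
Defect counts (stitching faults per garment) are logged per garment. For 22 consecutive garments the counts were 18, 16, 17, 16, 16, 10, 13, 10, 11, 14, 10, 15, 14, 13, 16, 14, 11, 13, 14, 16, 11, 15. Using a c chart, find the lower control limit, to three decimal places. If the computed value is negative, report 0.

c̄ = (18 + 16 + 17 + 16 + 16 + 10 + 13 + 10 + 11 + 14 + 10 + 15 + 14 + 13 + 16 + 14 + 11 + 13 + 14 + 16 + 11 + 15) / 22 = 303 / 22 = 13.7727
LCL = c̄ − 3√c̄ = 13.7727 − 3 × 3.7112 = 2.6392

2.639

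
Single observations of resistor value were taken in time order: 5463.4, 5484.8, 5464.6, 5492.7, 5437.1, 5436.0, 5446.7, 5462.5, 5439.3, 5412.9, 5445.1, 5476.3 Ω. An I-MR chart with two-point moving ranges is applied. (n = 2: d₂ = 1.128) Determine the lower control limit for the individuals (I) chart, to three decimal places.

X̄ = (5463.4 + 5484.8 + 5464.6 + 5492.7 + 5437.1 + 5436.0 + 5446.7 + 5462.5 + 5439.3 + 5412.9 + 5445.1 + 5476.3) / 12 = 5455.1167
Moving ranges: 21.4, 20.2, 28.1, 55.6, 1.1, 10.7, 15.8, 23.2, 26.4, 32.2, 31.2; M̄R̄ = 265.9000 / 11 = 24.1727
LCL = X̄ − 3·M̄R̄/d₂ = 5455.1167 − 3 × 24.1727 / 1.128 = 5390.8275

5390.827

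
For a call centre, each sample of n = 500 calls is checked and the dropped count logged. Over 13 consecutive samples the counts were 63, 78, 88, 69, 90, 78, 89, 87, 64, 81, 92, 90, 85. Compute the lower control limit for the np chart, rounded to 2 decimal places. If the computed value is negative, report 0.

p̄ = Σdᵢ / (k·n) = 1054 / (13 × 500) = 0.16215
LCL = np̄ − 3·√(np̄(1−p̄)) = 81.0769 − 3 × 8.2420 = 56.3510

56.35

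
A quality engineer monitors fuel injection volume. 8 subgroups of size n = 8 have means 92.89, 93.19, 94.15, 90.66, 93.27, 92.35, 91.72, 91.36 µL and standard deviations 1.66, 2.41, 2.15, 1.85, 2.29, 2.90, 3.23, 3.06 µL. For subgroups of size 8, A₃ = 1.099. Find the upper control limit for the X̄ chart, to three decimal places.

95.134

X̄̄ = (92.89 + 93.19 + 94.15 + 90.66 + 93.27 + 92.35 + 91.72 + 91.36) / 8 = 92.4488
s̄ = (1.66 + 2.41 + 2.15 + 1.85 + 2.29 + 2.90 + 3.23 + 3.06) / 8 = 2.4438
UCL = X̄̄ + A₃·s̄ = 92.4488 + 1.099 × 2.4438 = 95.1344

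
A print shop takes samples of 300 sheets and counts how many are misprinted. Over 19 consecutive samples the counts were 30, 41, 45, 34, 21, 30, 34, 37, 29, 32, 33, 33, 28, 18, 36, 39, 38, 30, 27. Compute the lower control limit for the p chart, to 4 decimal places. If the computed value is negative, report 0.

p̄ = Σdᵢ / (k·n) = 615 / (19 × 300) = 0.10789
LCL = p̄ − 3·√(p̄(1−p̄)/n) = 0.10789 − 3 × 0.01791 = 0.05416

0.0542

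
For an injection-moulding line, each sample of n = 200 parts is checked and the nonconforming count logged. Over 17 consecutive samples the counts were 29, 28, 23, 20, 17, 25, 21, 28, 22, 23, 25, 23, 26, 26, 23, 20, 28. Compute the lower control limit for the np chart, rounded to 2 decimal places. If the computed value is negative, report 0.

p̄ = Σdᵢ / (k·n) = 407 / (17 × 200) = 0.11971
LCL = np̄ − 3·√(np̄(1−p̄)) = 23.9412 − 3 × 4.5908 = 10.1688

10.17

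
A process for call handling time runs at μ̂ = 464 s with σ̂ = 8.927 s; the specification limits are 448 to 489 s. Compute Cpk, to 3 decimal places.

0.597

Cpu = (USL − μ̂) / (3σ̂) = (489 − 464) / (3 × 8.927) = 0.9335; Cpl = (μ̂ − LSL) / (3σ̂) = (464 − 448) / (3 × 8.927) = 0.5974; Cpk = min(Cpu, Cpl) = 0.5974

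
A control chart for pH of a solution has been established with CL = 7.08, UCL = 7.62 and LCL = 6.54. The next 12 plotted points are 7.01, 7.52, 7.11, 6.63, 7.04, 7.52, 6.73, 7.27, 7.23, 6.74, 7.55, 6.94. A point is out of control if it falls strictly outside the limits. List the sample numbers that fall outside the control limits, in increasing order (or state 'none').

All 12 points lie within [6.54, 7.62].

none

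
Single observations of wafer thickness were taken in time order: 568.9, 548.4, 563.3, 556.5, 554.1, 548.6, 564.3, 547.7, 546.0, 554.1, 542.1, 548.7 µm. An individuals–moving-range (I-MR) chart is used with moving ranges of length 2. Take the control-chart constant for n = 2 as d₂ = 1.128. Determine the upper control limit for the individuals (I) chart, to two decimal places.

X̄ = (568.9 + 548.4 + 563.3 + 556.5 + 554.1 + 548.6 + 564.3 + 547.7 + 546.0 + 554.1 + 542.1 + 548.7) / 12 = 553.5583
Moving ranges: 20.5, 14.9, 6.8, 2.4, 5.5, 15.7, 16.6, 1.7, 8.1, 12.0, 6.6; M̄R̄ = 110.8000 / 11 = 10.0727
UCL = X̄ + 3·M̄R̄/d₂ = 553.5583 + 3 × 10.0727 / 1.128 = 580.3475

580.35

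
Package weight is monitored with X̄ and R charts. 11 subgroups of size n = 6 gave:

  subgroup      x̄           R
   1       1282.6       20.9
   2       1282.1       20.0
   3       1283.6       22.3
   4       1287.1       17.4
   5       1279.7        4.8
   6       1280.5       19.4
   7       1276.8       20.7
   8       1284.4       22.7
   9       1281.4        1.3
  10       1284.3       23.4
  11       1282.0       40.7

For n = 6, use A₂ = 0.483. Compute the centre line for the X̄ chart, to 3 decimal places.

1282.227

X̄̄ = (1282.6 + 1282.1 + 1283.6 + 1287.1 + 1279.7 + 1280.5 + 1276.8 + 1284.4 + 1281.4 + 1284.3 + 1282.0) / 11 = 14104.5000 / 11 = 1282.2273
CL = X̄̄ = 1282.2273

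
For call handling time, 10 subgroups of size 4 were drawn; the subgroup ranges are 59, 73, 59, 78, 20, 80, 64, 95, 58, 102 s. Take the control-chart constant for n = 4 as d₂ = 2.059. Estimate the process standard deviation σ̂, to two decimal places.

R̄ = (59 + 73 + 59 + 78 + 20 + 80 + 64 + 95 + 58 + 102) / 10 = 68.8000
σ̂ = R̄ / d₂ = 68.8000 / 2.059 = 33.4143

33.41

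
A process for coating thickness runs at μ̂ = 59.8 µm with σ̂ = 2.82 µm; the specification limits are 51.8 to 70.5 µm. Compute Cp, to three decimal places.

1.105

Cp = (USL − LSL) / (6σ̂) = (70.5 − 51.8) / (6 × 2.82) = 18.7000 / 16.9200 = 1.1052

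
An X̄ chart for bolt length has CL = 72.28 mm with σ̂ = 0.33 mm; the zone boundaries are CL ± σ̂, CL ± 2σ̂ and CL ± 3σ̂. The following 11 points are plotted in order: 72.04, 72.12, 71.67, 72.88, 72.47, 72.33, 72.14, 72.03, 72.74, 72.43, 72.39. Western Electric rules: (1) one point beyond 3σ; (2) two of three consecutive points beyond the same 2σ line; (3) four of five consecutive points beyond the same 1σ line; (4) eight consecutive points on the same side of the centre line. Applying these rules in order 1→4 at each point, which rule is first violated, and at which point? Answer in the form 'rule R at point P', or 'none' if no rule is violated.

none

Zone of each point (C = within 1σ̂, B = 1σ̂–2σ̂, A = 2σ̂–3σ̂, * = beyond 3σ̂; sign = side of CL): 1:-C, 2:-C, 3:-B, 4:+B, 5:+C, 6:+C, 7:-C, 8:-C, 9:+B, 10:+C, 11:+C
No rule fires across all 11 points.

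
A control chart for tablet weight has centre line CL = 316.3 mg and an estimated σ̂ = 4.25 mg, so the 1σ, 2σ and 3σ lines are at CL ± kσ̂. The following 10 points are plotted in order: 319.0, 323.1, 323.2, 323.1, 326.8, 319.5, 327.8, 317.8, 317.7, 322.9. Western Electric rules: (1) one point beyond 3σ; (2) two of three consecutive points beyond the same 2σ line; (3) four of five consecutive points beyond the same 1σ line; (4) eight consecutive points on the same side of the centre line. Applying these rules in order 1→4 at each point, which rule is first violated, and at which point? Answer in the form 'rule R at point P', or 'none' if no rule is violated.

rule 3 at point 5

Zone of each point (C = within 1σ̂, B = 1σ̂–2σ̂, A = 2σ̂–3σ̂, * = beyond 3σ̂; sign = side of CL): 1:+C, 2:+B, 3:+B, 4:+B, 5:+A, 6:+C, 7:+A, 8:+C, 9:+C, 10:+B
Rule 3 (four of five consecutive points beyond the same 1σ limit) is satisfied at point 5.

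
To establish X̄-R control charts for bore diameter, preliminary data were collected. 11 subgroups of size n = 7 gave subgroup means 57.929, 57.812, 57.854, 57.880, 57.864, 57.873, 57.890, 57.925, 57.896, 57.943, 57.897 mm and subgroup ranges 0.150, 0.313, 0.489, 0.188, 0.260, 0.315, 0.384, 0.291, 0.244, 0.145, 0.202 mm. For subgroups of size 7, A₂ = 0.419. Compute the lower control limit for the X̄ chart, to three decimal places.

57.774

X̄̄ = (57.929 + 57.812 + 57.854 + 57.880 + 57.864 + 57.873 + 57.890 + 57.925 + 57.896 + 57.943 + 57.897) / 11 = 636.7630 / 11 = 57.8875
R̄ = (0.150 + 0.313 + 0.489 + 0.188 + 0.260 + 0.315 + 0.384 + 0.291 + 0.244 + 0.145 + 0.202) / 11 = 2.9810 / 11 = 0.2710
LCL = X̄̄ − A₂·R̄ = 57.8875 − 0.419 × 0.2710 = 57.7740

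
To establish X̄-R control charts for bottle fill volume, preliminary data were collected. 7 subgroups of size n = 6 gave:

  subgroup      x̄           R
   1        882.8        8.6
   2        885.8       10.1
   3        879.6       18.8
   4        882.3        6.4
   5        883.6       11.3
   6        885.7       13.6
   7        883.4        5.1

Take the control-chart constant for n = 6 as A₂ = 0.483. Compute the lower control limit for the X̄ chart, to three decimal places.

878.215

X̄̄ = (882.8 + 885.8 + 879.6 + 882.3 + 883.6 + 885.7 + 883.4) / 7 = 6183.2000 / 7 = 883.3143
R̄ = (8.6 + 10.1 + 18.8 + 6.4 + 11.3 + 13.6 + 5.1) / 7 = 73.9000 / 7 = 10.5571
LCL = X̄̄ − A₂·R̄ = 883.3143 − 0.483 × 10.5571 = 878.2152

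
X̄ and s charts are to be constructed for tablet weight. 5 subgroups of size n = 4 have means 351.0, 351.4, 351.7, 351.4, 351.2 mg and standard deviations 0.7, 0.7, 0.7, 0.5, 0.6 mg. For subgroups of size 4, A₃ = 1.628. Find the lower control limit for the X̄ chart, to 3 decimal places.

X̄̄ = (351.0 + 351.4 + 351.7 + 351.4 + 351.2) / 5 = 351.3400
s̄ = (0.7 + 0.7 + 0.7 + 0.5 + 0.6) / 5 = 0.6400
LCL = X̄̄ − A₃·s̄ = 351.3400 − 1.628 × 0.6400 = 350.2981

350.298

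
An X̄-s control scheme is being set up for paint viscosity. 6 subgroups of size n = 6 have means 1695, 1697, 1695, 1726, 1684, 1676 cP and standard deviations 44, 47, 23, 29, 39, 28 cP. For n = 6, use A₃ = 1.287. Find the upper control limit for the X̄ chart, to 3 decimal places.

1740.545

X̄̄ = (1695 + 1697 + 1695 + 1726 + 1684 + 1676) / 6 = 1695.5000
s̄ = (44 + 47 + 23 + 29 + 39 + 28) / 6 = 35.0000
UCL = X̄̄ + A₃·s̄ = 1695.5000 + 1.287 × 35.0000 = 1740.5450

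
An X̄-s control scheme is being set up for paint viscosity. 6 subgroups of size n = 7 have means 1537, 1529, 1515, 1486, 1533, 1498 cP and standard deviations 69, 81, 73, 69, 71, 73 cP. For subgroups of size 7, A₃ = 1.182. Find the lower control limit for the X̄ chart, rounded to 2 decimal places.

1430.44

X̄̄ = (1537 + 1529 + 1515 + 1486 + 1533 + 1498) / 6 = 1516.3333
s̄ = (69 + 81 + 73 + 69 + 71 + 73) / 6 = 72.6667
LCL = X̄̄ − A₃·s̄ = 1516.3333 − 1.182 × 72.6667 = 1430.4413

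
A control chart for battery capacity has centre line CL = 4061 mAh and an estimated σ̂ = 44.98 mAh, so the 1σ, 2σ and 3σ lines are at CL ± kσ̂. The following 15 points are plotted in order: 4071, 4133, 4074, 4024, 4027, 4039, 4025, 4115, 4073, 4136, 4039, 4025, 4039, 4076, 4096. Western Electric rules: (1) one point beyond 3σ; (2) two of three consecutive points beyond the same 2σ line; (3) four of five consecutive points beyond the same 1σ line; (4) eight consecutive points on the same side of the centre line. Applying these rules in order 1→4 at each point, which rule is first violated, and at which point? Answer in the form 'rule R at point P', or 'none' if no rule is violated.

Zone of each point (C = within 1σ̂, B = 1σ̂–2σ̂, A = 2σ̂–3σ̂, * = beyond 3σ̂; sign = side of CL): 1:+C, 2:+B, 3:+C, 4:-C, 5:-C, 6:-C, 7:-C, 8:+B, 9:+C, 10:+B, 11:-C, 12:-C, 13:-C, 14:+C, 15:+C
No rule fires across all 15 points.

none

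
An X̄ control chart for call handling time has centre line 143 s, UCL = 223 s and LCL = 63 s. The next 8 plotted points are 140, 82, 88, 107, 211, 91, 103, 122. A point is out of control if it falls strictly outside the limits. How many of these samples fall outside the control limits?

0

All 8 points lie within [63, 223].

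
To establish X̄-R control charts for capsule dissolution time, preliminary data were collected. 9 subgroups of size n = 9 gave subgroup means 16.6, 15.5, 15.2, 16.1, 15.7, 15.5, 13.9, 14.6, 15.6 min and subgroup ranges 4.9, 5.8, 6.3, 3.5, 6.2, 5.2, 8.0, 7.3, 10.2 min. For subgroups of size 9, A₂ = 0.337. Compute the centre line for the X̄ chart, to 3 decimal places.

15.411

X̄̄ = (16.6 + 15.5 + 15.2 + 16.1 + 15.7 + 15.5 + 13.9 + 14.6 + 15.6) / 9 = 138.7000 / 9 = 15.4111
CL = X̄̄ = 15.4111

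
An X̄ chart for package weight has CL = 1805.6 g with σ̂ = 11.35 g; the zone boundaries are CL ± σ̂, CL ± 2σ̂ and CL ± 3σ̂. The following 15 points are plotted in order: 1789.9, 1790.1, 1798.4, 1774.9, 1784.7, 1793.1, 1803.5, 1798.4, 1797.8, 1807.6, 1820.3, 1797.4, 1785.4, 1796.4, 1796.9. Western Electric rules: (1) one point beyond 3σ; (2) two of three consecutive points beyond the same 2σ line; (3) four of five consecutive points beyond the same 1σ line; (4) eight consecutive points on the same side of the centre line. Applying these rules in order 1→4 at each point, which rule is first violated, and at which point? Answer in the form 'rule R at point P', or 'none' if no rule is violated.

rule 3 at point 5

Zone of each point (C = within 1σ̂, B = 1σ̂–2σ̂, A = 2σ̂–3σ̂, * = beyond 3σ̂; sign = side of CL): 1:-B, 2:-B, 3:-C, 4:-A, 5:-B, 6:-B, 7:-C, 8:-C, 9:-C, 10:+C, 11:+B, 12:-C, 13:-B, 14:-C, 15:-C
Rule 3 (four of five consecutive points beyond the same 1σ limit) is satisfied at point 5.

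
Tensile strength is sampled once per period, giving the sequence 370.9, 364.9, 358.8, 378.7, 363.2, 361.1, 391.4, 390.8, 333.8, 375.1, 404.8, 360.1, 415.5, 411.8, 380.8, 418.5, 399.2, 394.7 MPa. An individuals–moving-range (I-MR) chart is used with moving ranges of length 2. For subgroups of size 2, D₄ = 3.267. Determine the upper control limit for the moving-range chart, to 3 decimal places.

Moving ranges: 6.0, 6.1, 19.9, 15.5, 2.1, 30.3, 0.6, 57.0, 41.3, 29.7, 44.7, 55.4, 3.7, 31.0, 37.7, 19.3, 4.5; M̄R̄ = 404.8000 / 17 = 23.8118
UCL_MR = D₄·M̄R̄ = 3.267 × 23.8118 = 77.7930

77.793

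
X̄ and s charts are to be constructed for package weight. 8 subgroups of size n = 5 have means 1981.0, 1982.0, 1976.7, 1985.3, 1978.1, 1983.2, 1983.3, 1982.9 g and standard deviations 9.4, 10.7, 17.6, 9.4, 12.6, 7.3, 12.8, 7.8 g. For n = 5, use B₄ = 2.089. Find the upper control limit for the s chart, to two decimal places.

22.87

s̄ = (9.4 + 10.7 + 17.6 + 9.4 + 12.6 + 7.3 + 12.8 + 7.8) / 8 = 10.9500
UCL_s = B₄·s̄ = 2.089 × 10.9500 = 22.8745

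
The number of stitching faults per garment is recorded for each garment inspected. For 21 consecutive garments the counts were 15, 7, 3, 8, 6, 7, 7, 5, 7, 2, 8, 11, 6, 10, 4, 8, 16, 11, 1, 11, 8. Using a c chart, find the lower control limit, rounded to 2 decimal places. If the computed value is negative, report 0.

c̄ = (15 + 7 + 3 + 8 + 6 + 7 + 7 + 5 + 7 + 2 + 8 + 11 + 6 + 10 + 4 + 8 + 16 + 11 + 1 + 11 + 8) / 21 = 161 / 21 = 7.6667
LCL = c̄ − 3√c̄ = 7.6667 − 3 × 2.7689 = -0.6400 → 0 (cannot be negative)

0.00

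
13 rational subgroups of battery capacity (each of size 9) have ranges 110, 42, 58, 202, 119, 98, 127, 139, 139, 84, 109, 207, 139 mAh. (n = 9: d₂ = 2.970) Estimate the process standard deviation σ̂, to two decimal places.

R̄ = (110 + 42 + 58 + 202 + 119 + 98 + 127 + 139 + 139 + 84 + 109 + 207 + 139) / 13 = 121.0000
σ̂ = R̄ / d₂ = 121.0000 / 2.970 = 40.7407

40.74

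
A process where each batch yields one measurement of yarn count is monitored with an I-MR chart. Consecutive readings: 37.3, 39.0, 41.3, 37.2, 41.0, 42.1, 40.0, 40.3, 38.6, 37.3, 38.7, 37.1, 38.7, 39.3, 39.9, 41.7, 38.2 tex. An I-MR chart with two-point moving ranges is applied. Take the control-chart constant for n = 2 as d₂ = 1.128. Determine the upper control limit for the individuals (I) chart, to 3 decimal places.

X̄ = (37.3 + 39.0 + 41.3 + 37.2 + 41.0 + 42.1 + 40.0 + 40.3 + 38.6 + 37.3 + 38.7 + 37.1 + 38.7 + 39.3 + 39.9 + 41.7 + 38.2) / 17 = 39.2765
Moving ranges: 1.7, 2.3, 4.1, 3.8, 1.1, 2.1, 0.3, 1.7, 1.3, 1.4, 1.6, 1.6, 0.6, 0.6, 1.8, 3.5; M̄R̄ = 29.5000 / 16 = 1.8438
UCL = X̄ + 3·M̄R̄/d₂ = 39.2765 + 3 × 1.8438 / 1.128 = 44.1801

44.180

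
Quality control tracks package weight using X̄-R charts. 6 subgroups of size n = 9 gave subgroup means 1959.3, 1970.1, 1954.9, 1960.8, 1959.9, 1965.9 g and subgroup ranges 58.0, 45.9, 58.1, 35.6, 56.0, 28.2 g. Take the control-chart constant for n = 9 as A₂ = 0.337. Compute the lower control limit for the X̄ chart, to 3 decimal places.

1945.989

X̄̄ = (1959.3 + 1970.1 + 1954.9 + 1960.8 + 1959.9 + 1965.9) / 6 = 11770.9000 / 6 = 1961.8167
R̄ = (58.0 + 45.9 + 58.1 + 35.6 + 56.0 + 28.2) / 6 = 281.8000 / 6 = 46.9667
LCL = X̄̄ − A₂·R̄ = 1961.8167 − 0.337 × 46.9667 = 1945.9889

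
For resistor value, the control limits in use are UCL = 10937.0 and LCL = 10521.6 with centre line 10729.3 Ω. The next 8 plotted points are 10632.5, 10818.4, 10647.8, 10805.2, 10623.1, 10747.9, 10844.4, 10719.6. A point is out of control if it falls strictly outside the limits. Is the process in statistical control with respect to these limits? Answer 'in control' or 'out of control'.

All 8 points lie within [10521.6, 10937.0].

in control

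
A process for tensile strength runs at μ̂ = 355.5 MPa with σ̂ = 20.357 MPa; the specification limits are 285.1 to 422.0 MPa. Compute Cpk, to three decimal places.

Cpu = (USL − μ̂) / (3σ̂) = (422.0 − 355.5) / (3 × 20.357) = 1.0889; Cpl = (μ̂ − LSL) / (3σ̂) = (355.5 − 285.1) / (3 × 20.357) = 1.1528; Cpk = min(Cpu, Cpl) = 1.0889

1.089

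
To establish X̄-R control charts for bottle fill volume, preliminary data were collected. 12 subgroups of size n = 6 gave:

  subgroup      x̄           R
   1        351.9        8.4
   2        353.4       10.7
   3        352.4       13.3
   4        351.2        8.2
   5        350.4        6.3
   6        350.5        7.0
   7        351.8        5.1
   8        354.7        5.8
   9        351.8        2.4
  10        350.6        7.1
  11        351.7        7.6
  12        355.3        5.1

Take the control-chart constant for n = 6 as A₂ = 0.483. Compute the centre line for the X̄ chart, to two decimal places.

352.14

X̄̄ = (351.9 + 353.4 + 352.4 + 351.2 + 350.4 + 350.5 + 351.8 + 354.7 + 351.8 + 350.6 + 351.7 + 355.3) / 12 = 4225.7000 / 12 = 352.1417
CL = X̄̄ = 352.1417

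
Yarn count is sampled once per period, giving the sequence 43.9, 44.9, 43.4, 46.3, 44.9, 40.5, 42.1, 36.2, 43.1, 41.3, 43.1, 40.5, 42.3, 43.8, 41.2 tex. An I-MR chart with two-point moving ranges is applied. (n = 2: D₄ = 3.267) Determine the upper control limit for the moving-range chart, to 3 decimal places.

Moving ranges: 1.0, 1.5, 2.9, 1.4, 4.4, 1.6, 5.9, 6.9, 1.8, 1.8, 2.6, 1.8, 1.5, 2.6; M̄R̄ = 37.7000 / 14 = 2.6929
UCL_MR = D₄·M̄R̄ = 3.267 × 2.6929 = 8.7976

8.798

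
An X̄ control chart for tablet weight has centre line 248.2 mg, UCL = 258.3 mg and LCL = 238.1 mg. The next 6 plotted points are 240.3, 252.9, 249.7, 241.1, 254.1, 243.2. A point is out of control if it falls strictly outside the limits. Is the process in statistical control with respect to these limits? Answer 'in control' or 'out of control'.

in control

All 6 points lie within [238.1, 258.3].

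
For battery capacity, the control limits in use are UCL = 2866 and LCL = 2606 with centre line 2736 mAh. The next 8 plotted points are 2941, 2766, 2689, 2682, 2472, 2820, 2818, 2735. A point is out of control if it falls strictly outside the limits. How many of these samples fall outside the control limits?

2

Compare each point to [2606, 2866]: sample 1 = 2941 > UCL; sample 5 = 2472 < LCL.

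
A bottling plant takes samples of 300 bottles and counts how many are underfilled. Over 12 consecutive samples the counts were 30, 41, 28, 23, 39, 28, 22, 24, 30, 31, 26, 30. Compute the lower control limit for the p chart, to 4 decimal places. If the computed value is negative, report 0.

p̄ = Σdᵢ / (k·n) = 352 / (12 × 300) = 0.09778
LCL = p̄ − 3·√(p̄(1−p̄)/n) = 0.09778 − 3 × 0.01715 = 0.04633

0.0463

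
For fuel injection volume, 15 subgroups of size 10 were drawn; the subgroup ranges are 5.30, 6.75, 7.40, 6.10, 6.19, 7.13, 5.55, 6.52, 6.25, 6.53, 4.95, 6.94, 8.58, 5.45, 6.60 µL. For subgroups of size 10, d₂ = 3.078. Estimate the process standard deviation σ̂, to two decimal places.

R̄ = (5.30 + 6.75 + 7.40 + 6.10 + 6.19 + 7.13 + 5.55 + 6.52 + 6.25 + 6.53 + 4.95 + 6.94 + 8.58 + 5.45 + 6.60) / 15 = 6.4160
σ̂ = R̄ / d₂ = 6.4160 / 3.078 = 2.0845

2.08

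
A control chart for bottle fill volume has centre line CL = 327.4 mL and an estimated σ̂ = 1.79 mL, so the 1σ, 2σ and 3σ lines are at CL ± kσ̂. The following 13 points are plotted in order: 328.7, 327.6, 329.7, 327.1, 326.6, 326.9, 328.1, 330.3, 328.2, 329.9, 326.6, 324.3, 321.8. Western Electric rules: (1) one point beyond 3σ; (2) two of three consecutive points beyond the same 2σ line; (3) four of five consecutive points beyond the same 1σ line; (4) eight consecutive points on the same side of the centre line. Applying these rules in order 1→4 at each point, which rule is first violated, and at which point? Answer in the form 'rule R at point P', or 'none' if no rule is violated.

Zone of each point (C = within 1σ̂, B = 1σ̂–2σ̂, A = 2σ̂–3σ̂, * = beyond 3σ̂; sign = side of CL): 1:+C, 2:+C, 3:+B, 4:-C, 5:-C, 6:-C, 7:+C, 8:+B, 9:+C, 10:+B, 11:-C, 12:-B, 13:-*
Rule 1 (one point beyond the 3σ limits) is satisfied at point 13.

rule 1 at point 13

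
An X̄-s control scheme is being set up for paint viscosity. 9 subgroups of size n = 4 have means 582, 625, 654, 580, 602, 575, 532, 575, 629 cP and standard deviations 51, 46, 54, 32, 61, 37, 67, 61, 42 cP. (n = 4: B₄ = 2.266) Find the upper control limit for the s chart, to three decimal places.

s̄ = (51 + 46 + 54 + 32 + 61 + 37 + 67 + 61 + 42) / 9 = 50.1111
UCL_s = B₄·s̄ = 2.266 × 50.1111 = 113.5518

113.552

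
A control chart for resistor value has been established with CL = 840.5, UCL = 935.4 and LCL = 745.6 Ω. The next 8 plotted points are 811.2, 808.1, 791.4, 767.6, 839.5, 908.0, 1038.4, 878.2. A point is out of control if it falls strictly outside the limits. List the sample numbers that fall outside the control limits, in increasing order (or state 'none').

Compare each point to [745.6, 935.4]: sample 7 = 1038.4 > UCL.

7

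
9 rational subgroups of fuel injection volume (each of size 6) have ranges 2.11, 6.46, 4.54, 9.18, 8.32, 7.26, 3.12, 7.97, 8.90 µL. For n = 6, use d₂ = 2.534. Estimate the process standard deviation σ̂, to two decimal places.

2.54

R̄ = (2.11 + 6.46 + 4.54 + 9.18 + 8.32 + 7.26 + 3.12 + 7.97 + 8.90) / 9 = 6.4289
σ̂ = R̄ / d₂ = 6.4289 / 2.534 = 2.5371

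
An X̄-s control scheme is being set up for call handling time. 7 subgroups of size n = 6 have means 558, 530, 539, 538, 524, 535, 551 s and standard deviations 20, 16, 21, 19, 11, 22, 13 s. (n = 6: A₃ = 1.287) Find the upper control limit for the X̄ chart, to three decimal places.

561.716

X̄̄ = (558 + 530 + 539 + 538 + 524 + 535 + 551) / 7 = 539.2857
s̄ = (20 + 16 + 21 + 19 + 11 + 22 + 13) / 7 = 17.4286
UCL = X̄̄ + A₃·s̄ = 539.2857 + 1.287 × 17.4286 = 561.7163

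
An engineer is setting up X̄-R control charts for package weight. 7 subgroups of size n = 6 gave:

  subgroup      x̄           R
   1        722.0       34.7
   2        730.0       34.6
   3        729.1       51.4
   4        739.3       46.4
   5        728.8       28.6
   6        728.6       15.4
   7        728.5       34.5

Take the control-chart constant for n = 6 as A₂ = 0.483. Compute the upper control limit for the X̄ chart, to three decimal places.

X̄̄ = (722.0 + 730.0 + 729.1 + 739.3 + 728.8 + 728.6 + 728.5) / 7 = 5106.3000 / 7 = 729.4714
R̄ = (34.7 + 34.6 + 51.4 + 46.4 + 28.6 + 15.4 + 34.5) / 7 = 245.6000 / 7 = 35.0857
UCL = X̄̄ + A₂·R̄ = 729.4714 + 0.483 × 35.0857 = 746.4178

746.418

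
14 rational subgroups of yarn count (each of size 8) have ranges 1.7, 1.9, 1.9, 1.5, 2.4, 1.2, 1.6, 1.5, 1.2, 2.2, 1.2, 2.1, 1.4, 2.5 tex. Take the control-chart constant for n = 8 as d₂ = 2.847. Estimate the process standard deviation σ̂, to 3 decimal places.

R̄ = (1.7 + 1.9 + 1.9 + 1.5 + 2.4 + 1.2 + 1.6 + 1.5 + 1.2 + 2.2 + 1.2 + 2.1 + 1.4 + 2.5) / 14 = 1.7357
σ̂ = R̄ / d₂ = 1.7357 / 2.847 = 0.6097

0.610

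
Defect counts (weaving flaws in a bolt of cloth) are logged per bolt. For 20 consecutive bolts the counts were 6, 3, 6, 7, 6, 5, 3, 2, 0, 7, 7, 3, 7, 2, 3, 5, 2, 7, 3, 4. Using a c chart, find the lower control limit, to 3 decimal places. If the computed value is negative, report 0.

c̄ = (6 + 3 + 6 + 7 + 6 + 5 + 3 + 2 + 0 + 7 + 7 + 3 + 7 + 2 + 3 + 5 + 2 + 7 + 3 + 4) / 20 = 88 / 20 = 4.4000
LCL = c̄ − 3√c̄ = 4.4000 − 3 × 2.0976 = -1.8929 → 0 (cannot be negative)

0.000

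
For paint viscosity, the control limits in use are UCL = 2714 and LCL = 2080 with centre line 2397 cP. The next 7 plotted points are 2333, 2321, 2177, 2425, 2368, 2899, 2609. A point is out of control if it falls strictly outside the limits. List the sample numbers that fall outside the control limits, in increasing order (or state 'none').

Compare each point to [2080, 2714]: sample 6 = 2899 > UCL.

6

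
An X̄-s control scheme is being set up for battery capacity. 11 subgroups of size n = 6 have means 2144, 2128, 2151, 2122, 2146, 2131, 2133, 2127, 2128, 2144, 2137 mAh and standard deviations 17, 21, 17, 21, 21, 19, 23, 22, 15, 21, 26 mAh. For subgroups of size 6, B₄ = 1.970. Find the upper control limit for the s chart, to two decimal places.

39.94

s̄ = (17 + 21 + 17 + 21 + 21 + 19 + 23 + 22 + 15 + 21 + 26) / 11 = 20.2727
UCL_s = B₄·s̄ = 1.970 × 20.2727 = 39.9373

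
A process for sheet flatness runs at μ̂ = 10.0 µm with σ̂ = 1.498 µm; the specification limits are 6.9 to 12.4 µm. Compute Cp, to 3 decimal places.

Cp = (USL − LSL) / (6σ̂) = (12.4 − 6.9) / (6 × 1.498) = 5.5000 / 8.9880 = 0.6119

0.612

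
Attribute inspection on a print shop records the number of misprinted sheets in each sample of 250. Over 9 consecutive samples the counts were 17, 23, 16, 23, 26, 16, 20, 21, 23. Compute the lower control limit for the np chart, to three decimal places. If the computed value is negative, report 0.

7.525

p̄ = Σdᵢ / (k·n) = 185 / (9 × 250) = 0.08222
LCL = np̄ − 3·√(np̄(1−p̄)) = 20.5556 − 3 × 4.3434 = 7.5252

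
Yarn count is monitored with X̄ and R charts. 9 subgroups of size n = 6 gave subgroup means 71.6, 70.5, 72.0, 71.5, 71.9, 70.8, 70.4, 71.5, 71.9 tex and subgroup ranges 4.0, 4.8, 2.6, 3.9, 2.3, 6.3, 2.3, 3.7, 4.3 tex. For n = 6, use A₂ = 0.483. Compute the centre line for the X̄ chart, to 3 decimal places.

71.344

X̄̄ = (71.6 + 70.5 + 72.0 + 71.5 + 71.9 + 70.8 + 70.4 + 71.5 + 71.9) / 9 = 642.1000 / 9 = 71.3444
CL = X̄̄ = 71.3444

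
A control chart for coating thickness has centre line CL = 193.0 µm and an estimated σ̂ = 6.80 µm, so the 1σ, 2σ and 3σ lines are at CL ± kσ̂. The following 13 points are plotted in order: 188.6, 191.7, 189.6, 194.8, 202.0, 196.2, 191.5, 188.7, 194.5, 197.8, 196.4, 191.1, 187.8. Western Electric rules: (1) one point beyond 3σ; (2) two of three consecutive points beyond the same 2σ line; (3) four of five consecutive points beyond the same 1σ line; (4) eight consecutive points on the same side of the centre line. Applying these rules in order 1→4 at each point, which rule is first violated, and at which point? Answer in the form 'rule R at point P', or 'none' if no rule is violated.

Zone of each point (C = within 1σ̂, B = 1σ̂–2σ̂, A = 2σ̂–3σ̂, * = beyond 3σ̂; sign = side of CL): 1:-C, 2:-C, 3:-C, 4:+C, 5:+B, 6:+C, 7:-C, 8:-C, 9:+C, 10:+C, 11:+C, 12:-C, 13:-C
No rule fires across all 13 points.

none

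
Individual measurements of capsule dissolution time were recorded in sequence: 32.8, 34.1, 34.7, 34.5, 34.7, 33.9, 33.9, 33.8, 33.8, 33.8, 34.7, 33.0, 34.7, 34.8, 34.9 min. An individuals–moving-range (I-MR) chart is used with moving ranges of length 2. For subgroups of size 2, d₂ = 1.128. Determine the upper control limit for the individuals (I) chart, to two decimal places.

35.60

X̄ = (32.8 + 34.1 + 34.7 + 34.5 + 34.7 + 33.9 + 33.9 + 33.8 + 33.8 + 33.8 + 34.7 + 33.0 + 34.7 + 34.8 + 34.9) / 15 = 34.1400
Moving ranges: 1.3, 0.6, 0.2, 0.2, 0.8, 0.0, 0.1, 0.0, 0.0, 0.9, 1.7, 1.7, 0.1, 0.1; M̄R̄ = 7.7000 / 14 = 0.5500
UCL = X̄ + 3·M̄R̄/d₂ = 34.1400 + 3 × 0.5500 / 1.128 = 35.6028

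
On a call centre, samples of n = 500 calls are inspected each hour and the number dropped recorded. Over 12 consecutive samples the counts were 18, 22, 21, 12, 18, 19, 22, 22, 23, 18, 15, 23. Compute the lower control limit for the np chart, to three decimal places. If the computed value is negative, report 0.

p̄ = Σdᵢ / (k·n) = 233 / (12 × 500) = 0.03883
LCL = np̄ − 3·√(np̄(1−p̄)) = 19.4167 − 3 × 4.3200 = 6.4566

6.457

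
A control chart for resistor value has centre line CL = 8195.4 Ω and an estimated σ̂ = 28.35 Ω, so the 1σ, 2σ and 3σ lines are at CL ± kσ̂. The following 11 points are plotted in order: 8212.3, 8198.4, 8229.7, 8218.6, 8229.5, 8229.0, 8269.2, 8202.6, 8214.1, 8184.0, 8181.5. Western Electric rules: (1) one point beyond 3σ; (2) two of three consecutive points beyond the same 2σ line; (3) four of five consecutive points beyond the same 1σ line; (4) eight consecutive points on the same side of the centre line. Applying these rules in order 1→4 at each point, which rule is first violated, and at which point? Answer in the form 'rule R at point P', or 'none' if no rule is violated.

Zone of each point (C = within 1σ̂, B = 1σ̂–2σ̂, A = 2σ̂–3σ̂, * = beyond 3σ̂; sign = side of CL): 1:+C, 2:+C, 3:+B, 4:+C, 5:+B, 6:+B, 7:+A, 8:+C, 9:+C, 10:-C, 11:-C
Rule 3 (four of five consecutive points beyond the same 1σ limit) is satisfied at point 7.

rule 3 at point 7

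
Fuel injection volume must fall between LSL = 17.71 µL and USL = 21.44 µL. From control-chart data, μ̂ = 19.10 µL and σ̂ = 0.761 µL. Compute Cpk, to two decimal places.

Cpu = (USL − μ̂) / (3σ̂) = (21.44 − 19.10) / (3 × 0.761) = 1.0250; Cpl = (μ̂ − LSL) / (3σ̂) = (19.10 − 17.71) / (3 × 0.761) = 0.6088; Cpk = min(Cpu, Cpl) = 0.6088

0.61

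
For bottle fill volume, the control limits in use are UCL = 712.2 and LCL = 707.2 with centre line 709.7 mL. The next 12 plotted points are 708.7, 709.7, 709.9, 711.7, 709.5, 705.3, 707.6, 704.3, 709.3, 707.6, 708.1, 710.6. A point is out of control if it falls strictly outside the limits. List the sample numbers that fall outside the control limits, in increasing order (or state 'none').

6, 8

Compare each point to [707.2, 712.2]: sample 6 = 705.3 < LCL; sample 8 = 704.3 < LCL.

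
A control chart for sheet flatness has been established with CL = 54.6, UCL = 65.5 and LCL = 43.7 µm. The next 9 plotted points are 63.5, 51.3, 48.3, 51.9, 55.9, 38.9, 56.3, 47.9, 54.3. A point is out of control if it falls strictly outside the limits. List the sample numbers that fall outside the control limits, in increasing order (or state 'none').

6

Compare each point to [43.7, 65.5]: sample 6 = 38.9 < LCL.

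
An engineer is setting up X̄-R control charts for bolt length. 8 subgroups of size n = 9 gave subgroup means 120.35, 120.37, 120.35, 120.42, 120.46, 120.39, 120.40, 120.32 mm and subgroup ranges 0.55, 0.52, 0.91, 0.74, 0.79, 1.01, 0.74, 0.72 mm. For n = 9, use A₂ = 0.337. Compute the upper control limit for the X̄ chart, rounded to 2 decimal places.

X̄̄ = (120.35 + 120.37 + 120.35 + 120.42 + 120.46 + 120.39 + 120.40 + 120.32) / 8 = 963.0600 / 8 = 120.3825
R̄ = (0.55 + 0.52 + 0.91 + 0.74 + 0.79 + 1.01 + 0.74 + 0.72) / 8 = 5.9800 / 8 = 0.7475
UCL = X̄̄ + A₂·R̄ = 120.3825 + 0.337 × 0.7475 = 120.6344

120.63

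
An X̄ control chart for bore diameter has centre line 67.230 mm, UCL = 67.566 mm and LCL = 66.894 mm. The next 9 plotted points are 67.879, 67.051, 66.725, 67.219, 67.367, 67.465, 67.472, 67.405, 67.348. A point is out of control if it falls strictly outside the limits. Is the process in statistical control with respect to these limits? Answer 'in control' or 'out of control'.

Compare each point to [66.894, 67.566]: sample 1 = 67.879 > UCL; sample 3 = 66.725 < LCL.

out of control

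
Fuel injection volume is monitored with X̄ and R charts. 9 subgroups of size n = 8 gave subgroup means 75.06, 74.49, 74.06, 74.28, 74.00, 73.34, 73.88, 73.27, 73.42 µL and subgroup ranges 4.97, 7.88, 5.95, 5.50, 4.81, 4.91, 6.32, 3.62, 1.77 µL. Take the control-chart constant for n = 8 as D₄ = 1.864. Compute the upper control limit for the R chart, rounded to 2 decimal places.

R̄ = (4.97 + 7.88 + 5.95 + 5.50 + 4.81 + 4.91 + 6.32 + 3.62 + 1.77) / 9 = 45.7300 / 9 = 5.0811
UCL_R = D₄·R̄ = 1.864 × 5.0811 = 9.4712

9.47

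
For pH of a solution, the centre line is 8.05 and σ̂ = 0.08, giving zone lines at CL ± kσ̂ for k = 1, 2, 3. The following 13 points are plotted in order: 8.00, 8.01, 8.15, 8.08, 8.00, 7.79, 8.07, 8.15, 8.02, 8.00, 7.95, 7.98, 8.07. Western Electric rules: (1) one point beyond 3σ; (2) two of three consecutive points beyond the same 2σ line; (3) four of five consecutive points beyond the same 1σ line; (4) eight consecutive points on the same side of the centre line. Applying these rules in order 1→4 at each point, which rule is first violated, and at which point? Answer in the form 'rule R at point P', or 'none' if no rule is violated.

Zone of each point (C = within 1σ̂, B = 1σ̂–2σ̂, A = 2σ̂–3σ̂, * = beyond 3σ̂; sign = side of CL): 1:-C, 2:-C, 3:+B, 4:+C, 5:-C, 6:-*, 7:+C, 8:+B, 9:-C, 10:-C, 11:-B, 12:-C, 13:+C
Rule 1 (one point beyond the 3σ limits) is satisfied at point 6.

rule 1 at point 6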